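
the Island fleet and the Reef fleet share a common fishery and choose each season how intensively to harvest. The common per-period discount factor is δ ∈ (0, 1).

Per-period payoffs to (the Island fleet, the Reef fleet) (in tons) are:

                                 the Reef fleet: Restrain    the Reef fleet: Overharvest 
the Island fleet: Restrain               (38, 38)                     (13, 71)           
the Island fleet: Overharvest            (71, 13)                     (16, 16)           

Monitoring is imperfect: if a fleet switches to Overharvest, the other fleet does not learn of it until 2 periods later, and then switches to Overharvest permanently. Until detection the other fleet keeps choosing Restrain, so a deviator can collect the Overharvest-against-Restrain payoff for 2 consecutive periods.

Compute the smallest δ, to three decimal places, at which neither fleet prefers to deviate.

0.775

The best deviation is to choose Overharvest for all 2 undetected periods, earning 71 each, then 16 forever once detected.
Deviation value: 71(1−δ^2)/(1−δ) + 16δ^2/(1−δ); cooperation value: 38/(1−δ).
IC: 38 ≥ 71(1−δ^2) + 16δ^2 = 71 − 55δ^2.
So δ^2 ≥ 33/55 = 3/5, giving δ ≥ (3/5)^(1/2) ≈ 0.775.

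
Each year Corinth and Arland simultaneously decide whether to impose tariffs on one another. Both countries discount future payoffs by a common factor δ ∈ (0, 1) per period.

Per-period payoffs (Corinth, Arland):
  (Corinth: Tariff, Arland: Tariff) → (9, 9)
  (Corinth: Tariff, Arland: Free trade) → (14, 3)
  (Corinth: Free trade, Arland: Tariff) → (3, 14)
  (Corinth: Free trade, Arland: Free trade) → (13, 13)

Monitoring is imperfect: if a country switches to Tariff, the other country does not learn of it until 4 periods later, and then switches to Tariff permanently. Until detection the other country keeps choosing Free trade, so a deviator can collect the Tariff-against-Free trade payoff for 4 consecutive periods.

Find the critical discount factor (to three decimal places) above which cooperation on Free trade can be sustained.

A deviator earns 14 for 4 periods, then 9 forever; cooperating earns 13 forever. Multiplying the IC by (1−δ):
13 ≥ 14(1−δ^4) + 9δ^4, so 5·δ^4 ≥ 1 and δ^4 ≥ 1/5.
δ ≥ (1/5)^(1/4) ≈ 0.669.

0.669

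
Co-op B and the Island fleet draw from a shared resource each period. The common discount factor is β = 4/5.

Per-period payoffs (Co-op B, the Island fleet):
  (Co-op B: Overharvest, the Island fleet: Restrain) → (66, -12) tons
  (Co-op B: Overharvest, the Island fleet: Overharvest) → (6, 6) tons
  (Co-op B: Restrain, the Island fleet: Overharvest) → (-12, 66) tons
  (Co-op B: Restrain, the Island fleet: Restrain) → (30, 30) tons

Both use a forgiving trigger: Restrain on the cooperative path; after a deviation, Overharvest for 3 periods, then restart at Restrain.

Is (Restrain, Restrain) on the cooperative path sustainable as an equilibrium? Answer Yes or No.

Yes

Comparing payoff streams over the 4 periods until play realigns: cooperate → 30(1+β+…+β^3); deviate → 66 + 6(β+…+β^3).
Cooperation is sustained iff (30−6)(β+…+β^3) ≥ 66−30.
β+…+β^3 = 4/5·(1−(4/5)^3)/(1−4/5) = 1.9520, and (66−30)/(30−6) = 1.5000.
1.9520 ≥ 1.5000, so cooperation is sustainable.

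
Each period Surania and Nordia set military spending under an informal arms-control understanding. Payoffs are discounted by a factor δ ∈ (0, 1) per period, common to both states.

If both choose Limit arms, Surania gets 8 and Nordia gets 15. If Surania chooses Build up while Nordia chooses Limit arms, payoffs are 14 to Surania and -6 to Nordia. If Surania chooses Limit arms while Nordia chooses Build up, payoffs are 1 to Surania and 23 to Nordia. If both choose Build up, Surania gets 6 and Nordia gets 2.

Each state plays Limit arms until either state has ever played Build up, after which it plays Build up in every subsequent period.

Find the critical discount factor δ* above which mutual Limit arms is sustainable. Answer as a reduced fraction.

For Surania: deviation gain 14−8 = 6, per-period punishment loss 8−6 = 2. IC gives δ ≥ 6/8 = 3/4.
For Nordia: gain 8, loss 13 per period, so δ ≥ 8/21.
The tighter constraint is Surania's, so cooperation needs δ ≥ 3/4.

3/4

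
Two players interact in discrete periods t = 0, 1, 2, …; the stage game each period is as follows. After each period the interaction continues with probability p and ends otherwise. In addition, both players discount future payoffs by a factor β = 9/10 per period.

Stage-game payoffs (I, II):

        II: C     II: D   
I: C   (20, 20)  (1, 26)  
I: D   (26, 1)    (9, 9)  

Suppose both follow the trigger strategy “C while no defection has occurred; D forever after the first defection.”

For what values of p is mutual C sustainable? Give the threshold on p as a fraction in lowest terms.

Expected continuation weight on next period's payoff is β·p = 9/10·p, which plays the role of the discount factor.
Cooperation requires 9/10·p ≥ (26−20)/(26−9) = 6/17, hence p ≥ 20/51.

20/51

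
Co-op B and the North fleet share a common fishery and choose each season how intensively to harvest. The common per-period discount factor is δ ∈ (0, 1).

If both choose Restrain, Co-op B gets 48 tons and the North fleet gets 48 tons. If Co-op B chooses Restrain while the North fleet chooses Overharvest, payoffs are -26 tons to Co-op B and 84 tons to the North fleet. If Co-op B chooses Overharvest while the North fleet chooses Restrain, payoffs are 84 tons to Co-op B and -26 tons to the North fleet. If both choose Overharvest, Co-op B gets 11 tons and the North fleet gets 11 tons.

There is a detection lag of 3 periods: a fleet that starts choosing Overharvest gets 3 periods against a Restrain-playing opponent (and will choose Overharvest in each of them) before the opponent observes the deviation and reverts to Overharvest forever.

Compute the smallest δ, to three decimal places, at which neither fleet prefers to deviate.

A deviator earns 84 for 3 periods, then 11 forever; cooperating earns 48 forever. Multiplying the IC by (1−δ):
48 ≥ 84(1−δ^3) + 11δ^3, so 73·δ^3 ≥ 36 and δ^3 ≥ 36/73.
δ ≥ (36/73)^(1/3) ≈ 0.790.

0.790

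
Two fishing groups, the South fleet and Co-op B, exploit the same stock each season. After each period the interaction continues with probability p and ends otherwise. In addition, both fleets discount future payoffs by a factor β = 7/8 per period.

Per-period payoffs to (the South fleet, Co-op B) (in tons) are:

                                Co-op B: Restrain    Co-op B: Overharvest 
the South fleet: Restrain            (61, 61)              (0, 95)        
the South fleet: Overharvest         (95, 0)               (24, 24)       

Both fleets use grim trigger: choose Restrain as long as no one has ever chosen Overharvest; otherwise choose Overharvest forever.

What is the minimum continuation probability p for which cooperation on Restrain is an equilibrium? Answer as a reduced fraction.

272/497

Expected continuation weight on next period's payoff is β·p = 7/8·p, which plays the role of the discount factor.
Cooperation requires 7/8·p ≥ (95−61)/(95−24) = 34/71, hence p ≥ 272/497.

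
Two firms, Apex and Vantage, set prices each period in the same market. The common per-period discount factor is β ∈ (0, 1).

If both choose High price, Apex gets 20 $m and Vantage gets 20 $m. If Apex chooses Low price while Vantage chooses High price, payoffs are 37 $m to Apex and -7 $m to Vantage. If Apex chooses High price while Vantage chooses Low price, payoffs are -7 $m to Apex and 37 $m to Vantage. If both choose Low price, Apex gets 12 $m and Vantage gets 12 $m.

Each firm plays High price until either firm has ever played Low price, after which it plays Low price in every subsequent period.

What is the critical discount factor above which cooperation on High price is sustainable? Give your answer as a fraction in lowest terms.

17/25

Under grim trigger the critical discount factor is (T−C)/(T−P) with T = 37, C = 20, P = 12.
β* = (37−20)/(37−12) = 17/25.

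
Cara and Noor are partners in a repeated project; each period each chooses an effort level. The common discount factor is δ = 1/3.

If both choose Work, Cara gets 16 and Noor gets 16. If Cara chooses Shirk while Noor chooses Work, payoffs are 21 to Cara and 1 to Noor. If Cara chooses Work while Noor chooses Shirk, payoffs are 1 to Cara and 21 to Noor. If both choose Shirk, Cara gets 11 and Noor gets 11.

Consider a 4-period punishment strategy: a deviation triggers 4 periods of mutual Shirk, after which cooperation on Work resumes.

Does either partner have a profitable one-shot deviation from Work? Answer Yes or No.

A one-shot deviation gives 21 now, then 11 for 4 periods, then back to 16.
Gain from deviating: (21−16) today; loss: (16−11) in each of the next 4 periods.
No-deviation condition: (16−11)(δ+…+δ^4) ≥ 21−16, i.e. δ+…+δ^4 ≥ 1.
At δ = 1/3: δ+…+δ^4 = 0.4938 < 1.0000.
So cooperation is not sustainable.

Yes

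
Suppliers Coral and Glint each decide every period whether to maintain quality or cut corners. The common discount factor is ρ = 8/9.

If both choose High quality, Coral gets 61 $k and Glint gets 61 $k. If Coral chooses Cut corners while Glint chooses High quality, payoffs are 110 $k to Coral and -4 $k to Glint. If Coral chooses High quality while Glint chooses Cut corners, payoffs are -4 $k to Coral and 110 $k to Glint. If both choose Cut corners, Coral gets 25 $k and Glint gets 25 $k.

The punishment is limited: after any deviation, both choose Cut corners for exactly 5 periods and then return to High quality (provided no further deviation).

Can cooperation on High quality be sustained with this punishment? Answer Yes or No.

Yes

Comparing payoff streams over the 6 periods until play realigns: cooperate → 61(1+ρ+…+ρ^5); deviate → 110 + 25(ρ+…+ρ^5).
Cooperation is sustained iff (61−25)(ρ+…+ρ^5) ≥ 110−61.
ρ+…+ρ^5 = 8/9·(1−(8/9)^5)/(1−8/9) = 3.5606, and (110−61)/(61−25) = 1.3611.
3.5606 ≥ 1.3611, so cooperation is sustainable.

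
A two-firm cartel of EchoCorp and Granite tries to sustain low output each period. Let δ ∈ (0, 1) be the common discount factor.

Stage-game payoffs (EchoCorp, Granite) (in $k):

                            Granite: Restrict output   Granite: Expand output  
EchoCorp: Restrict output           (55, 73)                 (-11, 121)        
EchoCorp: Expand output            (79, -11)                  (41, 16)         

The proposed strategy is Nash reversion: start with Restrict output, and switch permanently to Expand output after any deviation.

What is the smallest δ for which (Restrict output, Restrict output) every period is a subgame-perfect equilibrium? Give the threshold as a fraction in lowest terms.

For EchoCorp: deviation gain 79−55 = 24, per-period punishment loss 55−41 = 14. IC gives δ ≥ 24/38 = 12/19.
For Granite: gain 48, loss 57 per period, so δ ≥ 48/105 = 16/35.
The tighter constraint is EchoCorp's, so cooperation needs δ ≥ 12/19.

12/19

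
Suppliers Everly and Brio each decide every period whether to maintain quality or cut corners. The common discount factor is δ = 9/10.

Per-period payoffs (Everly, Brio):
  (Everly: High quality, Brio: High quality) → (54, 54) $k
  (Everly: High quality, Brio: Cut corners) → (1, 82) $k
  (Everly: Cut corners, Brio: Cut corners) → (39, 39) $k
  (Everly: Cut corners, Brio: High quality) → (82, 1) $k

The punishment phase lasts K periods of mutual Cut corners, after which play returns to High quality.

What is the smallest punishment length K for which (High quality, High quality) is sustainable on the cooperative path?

3

No profitable deviation requires (54−39)(δ+…+δ^K) ≥ 82−54, i.e. δ+…+δ^K ≥ 28/15 ≈ 1.8667.
With δ = 9/10, the partial sums are K=1: 0.9000, K=2: 1.7100, K=3: 2.4390.
K = 3 is the first length at which the sum reaches 1.8667.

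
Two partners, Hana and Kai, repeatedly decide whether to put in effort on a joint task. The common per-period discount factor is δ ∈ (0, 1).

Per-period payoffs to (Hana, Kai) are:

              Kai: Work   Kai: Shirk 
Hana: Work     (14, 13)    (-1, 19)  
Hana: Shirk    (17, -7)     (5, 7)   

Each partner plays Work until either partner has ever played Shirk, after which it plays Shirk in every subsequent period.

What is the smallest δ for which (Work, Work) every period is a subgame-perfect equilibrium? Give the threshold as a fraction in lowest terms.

1/2

For Hana: deviation gain 17−14 = 3, per-period punishment loss 14−5 = 9. IC gives δ ≥ 3/12 = 1/4.
For Kai: gain 6, loss 6 per period, so δ ≥ 6/12 = 1/2.
The tighter constraint is Kai's, so cooperation needs δ ≥ 1/2.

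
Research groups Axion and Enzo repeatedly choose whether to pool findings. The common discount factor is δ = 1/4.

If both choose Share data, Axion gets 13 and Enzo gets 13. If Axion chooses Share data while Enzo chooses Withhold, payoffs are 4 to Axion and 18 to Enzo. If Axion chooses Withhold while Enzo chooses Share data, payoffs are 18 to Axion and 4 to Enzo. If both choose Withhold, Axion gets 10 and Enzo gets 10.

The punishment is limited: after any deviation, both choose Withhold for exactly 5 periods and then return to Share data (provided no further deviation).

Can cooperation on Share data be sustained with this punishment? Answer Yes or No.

No

IC: δ+…+δ^5 ≥ (18−13)/(13−10) = 5/3.
At δ = 1/4: partial sum = 0.3330 < 1.6667. Cooperation not sustainable.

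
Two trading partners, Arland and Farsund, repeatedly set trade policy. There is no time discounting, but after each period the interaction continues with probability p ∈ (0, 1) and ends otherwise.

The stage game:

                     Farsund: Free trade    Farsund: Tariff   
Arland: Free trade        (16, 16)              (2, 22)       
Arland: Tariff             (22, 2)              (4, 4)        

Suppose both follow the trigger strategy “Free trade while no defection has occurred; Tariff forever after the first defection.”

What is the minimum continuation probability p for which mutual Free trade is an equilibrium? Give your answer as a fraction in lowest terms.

Expected cooperation value is 16 + p·16 + p²·16 + … = 16/(1−p); deviation gives 22 + p·4/(1−p).
16 ≥ 22(1−p) + 4p ⇒ 18p ≥ 6 ⇒ p ≥ 6/18 = 1/3.

1/3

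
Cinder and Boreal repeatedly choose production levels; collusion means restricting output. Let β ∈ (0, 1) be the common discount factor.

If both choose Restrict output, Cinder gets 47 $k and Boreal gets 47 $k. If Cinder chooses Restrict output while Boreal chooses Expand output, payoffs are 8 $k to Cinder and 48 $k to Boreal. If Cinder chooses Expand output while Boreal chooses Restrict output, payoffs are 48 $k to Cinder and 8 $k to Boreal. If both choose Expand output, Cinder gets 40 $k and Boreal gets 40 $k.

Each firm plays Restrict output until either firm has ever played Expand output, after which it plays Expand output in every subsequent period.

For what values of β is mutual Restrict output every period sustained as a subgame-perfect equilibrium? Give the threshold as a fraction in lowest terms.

1/8

Cooperation forever yields 47 each period: 47/(1−β).
Deviating yields 48 once, then 40 forever: 48 + 40β/(1−β).
No profitable deviation requires 47/(1−β) ≥ 48 + 40β/(1−β).
Multiplying by (1−β): 47 ≥ 48(1−β) + 40β = 48 − 8β.
So 8β ≥ 1, i.e. β ≥ 1/8.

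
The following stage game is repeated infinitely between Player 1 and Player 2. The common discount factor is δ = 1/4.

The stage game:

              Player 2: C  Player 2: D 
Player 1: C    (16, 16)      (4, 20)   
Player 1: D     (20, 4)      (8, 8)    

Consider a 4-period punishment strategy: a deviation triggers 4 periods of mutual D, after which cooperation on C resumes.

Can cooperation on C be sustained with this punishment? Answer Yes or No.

IC: δ+…+δ^4 ≥ (20−16)/(16−8) = 1/2.
At δ = 1/4: partial sum = 0.3320 < 0.5000. Cooperation not sustainable.

No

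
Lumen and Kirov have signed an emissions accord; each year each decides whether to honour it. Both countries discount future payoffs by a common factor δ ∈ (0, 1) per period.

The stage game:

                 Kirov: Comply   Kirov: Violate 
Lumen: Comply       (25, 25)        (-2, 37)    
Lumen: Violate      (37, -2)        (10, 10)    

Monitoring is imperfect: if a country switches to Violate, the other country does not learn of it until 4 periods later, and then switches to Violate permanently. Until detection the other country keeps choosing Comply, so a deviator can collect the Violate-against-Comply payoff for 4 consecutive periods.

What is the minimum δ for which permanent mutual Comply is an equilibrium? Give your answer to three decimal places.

0.816

Deviating for the 4 undetected periods gains 37−25 = 12 per period over cooperation, then loses 25−10 = 15 per period forever once punishment starts.
Gain: 12(1 + δ + … + δ^3); loss: 15·δ^4/(1−δ).
No profitable deviation ⇔ 12(1−δ^4) ≤ 15·δ^4, i.e. δ^4 ≥ 12/(12+15) = 4/9.
Hence δ ≥ (4/9)^(1/4) ≈ 0.816.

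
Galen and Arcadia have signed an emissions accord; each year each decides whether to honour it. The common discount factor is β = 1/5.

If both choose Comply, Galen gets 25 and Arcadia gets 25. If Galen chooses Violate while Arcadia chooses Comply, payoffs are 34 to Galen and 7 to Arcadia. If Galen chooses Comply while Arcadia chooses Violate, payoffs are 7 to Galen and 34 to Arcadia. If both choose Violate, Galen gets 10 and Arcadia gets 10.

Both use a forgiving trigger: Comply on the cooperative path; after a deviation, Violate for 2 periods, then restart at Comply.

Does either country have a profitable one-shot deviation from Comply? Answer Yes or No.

Yes

Comparing payoff streams over the 3 periods until play realigns: cooperate → 25(1+β+…+β^2); deviate → 34 + 10(β+…+β^2).
Cooperation is sustained iff (25−10)(β+…+β^2) ≥ 34−25.
β+…+β^2 = 1/5·(1−(1/5)^2)/(1−1/5) = 0.2400, and (34−25)/(25−10) = 0.6000.
0.2400 < 0.6000, so cooperation is not sustainable.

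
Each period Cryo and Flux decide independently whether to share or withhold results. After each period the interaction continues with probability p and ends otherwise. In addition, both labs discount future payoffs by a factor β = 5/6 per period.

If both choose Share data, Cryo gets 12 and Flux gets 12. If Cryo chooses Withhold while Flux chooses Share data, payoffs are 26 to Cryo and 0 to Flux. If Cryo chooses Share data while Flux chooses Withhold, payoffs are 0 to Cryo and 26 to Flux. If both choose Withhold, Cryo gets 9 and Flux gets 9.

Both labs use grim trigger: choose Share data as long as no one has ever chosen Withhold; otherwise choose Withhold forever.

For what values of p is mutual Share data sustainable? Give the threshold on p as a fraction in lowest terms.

84/85

With continuation probability p and discount β, the effective per-period discount factor is βp.
Grim-trigger IC: βp ≥ (26−12)/(26−9) = 14/17.
So p ≥ (14/17)/(5/6) = 84/85.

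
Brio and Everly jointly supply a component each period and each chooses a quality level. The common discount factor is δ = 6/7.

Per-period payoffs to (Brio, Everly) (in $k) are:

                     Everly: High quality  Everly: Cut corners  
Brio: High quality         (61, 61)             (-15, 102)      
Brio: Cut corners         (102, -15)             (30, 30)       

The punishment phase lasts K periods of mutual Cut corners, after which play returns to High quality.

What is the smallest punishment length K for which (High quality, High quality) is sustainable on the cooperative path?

2

Need Σ_{k=1}^{K} δ^k ≥ (102−61)/(61−30) = 1.3226 at δ = 6/7.
At K = 1 the sum is 0.8571 < 1.3226; at K = 2 it is 1.5918 ≥ 1.3226.
So the minimum punishment length is K = 2.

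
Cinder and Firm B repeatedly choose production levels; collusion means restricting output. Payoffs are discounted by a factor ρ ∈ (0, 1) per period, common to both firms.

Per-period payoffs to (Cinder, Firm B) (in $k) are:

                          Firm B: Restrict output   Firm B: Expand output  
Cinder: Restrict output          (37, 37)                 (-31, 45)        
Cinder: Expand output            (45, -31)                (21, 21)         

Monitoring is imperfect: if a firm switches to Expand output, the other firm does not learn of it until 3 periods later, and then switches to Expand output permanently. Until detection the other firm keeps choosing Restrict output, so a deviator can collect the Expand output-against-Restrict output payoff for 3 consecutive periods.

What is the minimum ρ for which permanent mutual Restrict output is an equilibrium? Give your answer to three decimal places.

0.693

The best deviation is to choose Expand output for all 3 undetected periods, earning 45 each, then 21 forever once detected.
Deviation value: 45(1−ρ^3)/(1−ρ) + 21ρ^3/(1−ρ); cooperation value: 37/(1−ρ).
IC: 37 ≥ 45(1−ρ^3) + 21ρ^3 = 45 − 24ρ^3.
So ρ^3 ≥ 8/24 = 1/3, giving ρ ≥ (1/3)^(1/3) ≈ 0.693.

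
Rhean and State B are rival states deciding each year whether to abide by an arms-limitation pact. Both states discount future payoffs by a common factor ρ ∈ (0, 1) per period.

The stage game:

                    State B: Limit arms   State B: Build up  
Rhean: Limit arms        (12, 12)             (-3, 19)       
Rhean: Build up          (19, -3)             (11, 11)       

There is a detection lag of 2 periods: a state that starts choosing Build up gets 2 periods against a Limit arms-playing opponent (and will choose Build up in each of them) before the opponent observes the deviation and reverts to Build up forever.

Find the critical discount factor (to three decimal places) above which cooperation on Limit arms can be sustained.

Deviating for the 2 undetected periods gains 19−12 = 7 per period over cooperation, then loses 12−11 = 1 per period forever once punishment starts.
Gain: 7(1 + ρ + … + ρ^1); loss: 1·ρ^2/(1−ρ).
No profitable deviation ⇔ 7(1−ρ^2) ≤ 1·ρ^2, i.e. ρ^2 ≥ 7/(7+1) = 7/8.
Hence ρ ≥ (7/8)^(1/2) ≈ 0.935.

0.935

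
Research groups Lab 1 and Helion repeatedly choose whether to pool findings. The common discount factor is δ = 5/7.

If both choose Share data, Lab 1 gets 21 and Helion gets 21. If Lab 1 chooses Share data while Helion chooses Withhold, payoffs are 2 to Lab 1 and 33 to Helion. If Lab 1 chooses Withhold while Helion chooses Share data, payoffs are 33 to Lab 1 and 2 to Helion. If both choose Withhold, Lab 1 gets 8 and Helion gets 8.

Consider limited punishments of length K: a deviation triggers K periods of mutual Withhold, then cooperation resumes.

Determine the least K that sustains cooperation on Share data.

Need Σ_{k=1}^{K} δ^k ≥ (33−21)/(21−8) = 0.9231 at δ = 5/7.
At K = 1 the sum is 0.7143 < 0.9231; at K = 2 it is 1.2245 ≥ 0.9231.
So the minimum punishment length is K = 2.

2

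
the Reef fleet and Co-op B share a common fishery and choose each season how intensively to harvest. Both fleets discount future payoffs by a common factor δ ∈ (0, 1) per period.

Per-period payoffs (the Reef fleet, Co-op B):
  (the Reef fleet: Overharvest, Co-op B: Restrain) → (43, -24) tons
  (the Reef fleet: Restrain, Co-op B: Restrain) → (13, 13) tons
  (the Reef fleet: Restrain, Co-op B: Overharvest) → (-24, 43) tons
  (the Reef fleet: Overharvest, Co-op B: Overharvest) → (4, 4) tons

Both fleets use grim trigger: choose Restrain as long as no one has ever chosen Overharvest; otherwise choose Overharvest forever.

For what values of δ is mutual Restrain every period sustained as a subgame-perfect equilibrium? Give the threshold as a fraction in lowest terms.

One-period gain from deviating is 43 − 13 = 30. The loss is 13 − 4 = 9 in every subsequent period, with present value 9·δ/(1−δ).
Deviation is unprofitable when 9·δ/(1−δ) ≥ 30, i.e. δ/(1−δ) ≥ 10/3.
Equivalently δ ≥ 30/(30+9) = 10/13.

10/13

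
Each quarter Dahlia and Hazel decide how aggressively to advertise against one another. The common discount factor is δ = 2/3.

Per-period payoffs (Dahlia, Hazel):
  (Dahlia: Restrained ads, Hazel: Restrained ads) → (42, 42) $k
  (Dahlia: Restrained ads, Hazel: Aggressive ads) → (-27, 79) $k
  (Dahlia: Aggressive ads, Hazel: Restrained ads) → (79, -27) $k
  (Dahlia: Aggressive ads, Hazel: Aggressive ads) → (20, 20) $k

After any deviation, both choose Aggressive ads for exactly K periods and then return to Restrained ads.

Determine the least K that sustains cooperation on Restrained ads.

5

No profitable deviation requires (42−20)(δ+…+δ^K) ≥ 79−42, i.e. δ+…+δ^K ≥ 37/22 ≈ 1.6818.
With δ = 2/3, the partial sums are K=1: 0.6667, K=2: 1.1111, K=3: 1.4074, K=4: 1.6049, K=5: 1.7366.
K = 5 is the first length at which the sum reaches 1.6818.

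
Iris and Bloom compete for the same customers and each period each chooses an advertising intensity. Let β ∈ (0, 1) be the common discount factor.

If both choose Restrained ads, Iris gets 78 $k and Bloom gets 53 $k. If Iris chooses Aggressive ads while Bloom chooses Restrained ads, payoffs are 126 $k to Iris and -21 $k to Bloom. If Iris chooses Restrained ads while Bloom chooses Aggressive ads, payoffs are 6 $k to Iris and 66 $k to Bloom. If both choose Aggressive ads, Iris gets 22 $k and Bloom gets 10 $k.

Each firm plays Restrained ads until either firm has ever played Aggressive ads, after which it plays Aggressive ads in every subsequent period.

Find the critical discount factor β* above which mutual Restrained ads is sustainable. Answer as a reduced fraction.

For Iris: deviation gain 126−78 = 48, per-period punishment loss 78−22 = 56. IC gives β ≥ 48/104 = 6/13.
For Bloom: gain 13, loss 43 per period, so β ≥ 13/56.
The tighter constraint is Iris's, so cooperation needs β ≥ 6/13.

6/13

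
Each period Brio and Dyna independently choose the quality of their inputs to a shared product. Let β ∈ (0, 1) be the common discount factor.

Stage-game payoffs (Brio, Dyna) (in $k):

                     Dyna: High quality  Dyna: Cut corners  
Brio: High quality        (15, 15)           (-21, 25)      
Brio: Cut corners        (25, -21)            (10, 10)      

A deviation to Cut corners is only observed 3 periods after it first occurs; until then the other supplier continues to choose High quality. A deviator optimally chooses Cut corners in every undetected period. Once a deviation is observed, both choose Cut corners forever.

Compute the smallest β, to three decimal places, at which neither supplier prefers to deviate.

Deviating for the 3 undetected periods gains 25−15 = 10 per period over cooperation, then loses 15−10 = 5 per period forever once punishment starts.
Gain: 10(1 + β + … + β^2); loss: 5·β^3/(1−β).
No profitable deviation ⇔ 10(1−β^3) ≤ 5·β^3, i.e. β^3 ≥ 10/(10+5) = 2/3.
Hence β ≥ (2/3)^(1/3) ≈ 0.874.

0.874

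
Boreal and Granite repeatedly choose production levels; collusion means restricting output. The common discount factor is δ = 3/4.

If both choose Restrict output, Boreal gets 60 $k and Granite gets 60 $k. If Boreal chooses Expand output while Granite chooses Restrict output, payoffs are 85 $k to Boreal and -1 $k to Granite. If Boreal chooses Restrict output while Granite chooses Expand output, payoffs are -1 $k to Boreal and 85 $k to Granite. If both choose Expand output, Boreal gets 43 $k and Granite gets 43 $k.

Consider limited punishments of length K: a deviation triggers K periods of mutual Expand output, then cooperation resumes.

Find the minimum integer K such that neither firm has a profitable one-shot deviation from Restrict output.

No profitable deviation requires (60−43)(δ+…+δ^K) ≥ 85−60, i.e. δ+…+δ^K ≥ 25/17 ≈ 1.4706.
With δ = 3/4, the partial sums are K=1: 0.7500, K=2: 1.3125, K=3: 1.7344.
K = 3 is the first length at which the sum reaches 1.4706.

3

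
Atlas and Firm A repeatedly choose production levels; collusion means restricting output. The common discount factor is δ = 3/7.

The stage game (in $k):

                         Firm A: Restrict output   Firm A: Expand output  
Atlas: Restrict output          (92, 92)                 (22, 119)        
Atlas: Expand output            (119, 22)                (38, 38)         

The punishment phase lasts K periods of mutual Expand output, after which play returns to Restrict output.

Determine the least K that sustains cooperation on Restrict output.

2

No profitable deviation requires (92−38)(δ+…+δ^K) ≥ 119−92, i.e. δ+…+δ^K ≥ 1/2 ≈ 0.5000.
With δ = 3/7, the partial sums are K=1: 0.4286, K=2: 0.6122.
K = 2 is the first length at which the sum reaches 0.5000.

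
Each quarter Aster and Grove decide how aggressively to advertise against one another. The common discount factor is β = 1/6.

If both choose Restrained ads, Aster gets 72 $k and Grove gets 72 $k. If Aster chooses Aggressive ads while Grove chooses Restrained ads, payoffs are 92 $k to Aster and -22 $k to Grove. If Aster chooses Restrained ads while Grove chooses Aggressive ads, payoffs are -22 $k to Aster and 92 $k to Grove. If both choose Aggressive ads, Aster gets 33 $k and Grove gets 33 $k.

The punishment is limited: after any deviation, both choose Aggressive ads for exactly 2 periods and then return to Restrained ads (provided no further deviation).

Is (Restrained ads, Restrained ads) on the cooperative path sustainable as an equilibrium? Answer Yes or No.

No

Comparing payoff streams over the 3 periods until play realigns: cooperate → 72(1+β+…+β^2); deviate → 92 + 33(β+…+β^2).
Cooperation is sustained iff (72−33)(β+…+β^2) ≥ 92−72.
β+…+β^2 = 1/6·(1−(1/6)^2)/(1−1/6) = 0.1944, and (92−72)/(72−33) = 0.5128.
0.1944 < 0.5128, so cooperation is not sustainable.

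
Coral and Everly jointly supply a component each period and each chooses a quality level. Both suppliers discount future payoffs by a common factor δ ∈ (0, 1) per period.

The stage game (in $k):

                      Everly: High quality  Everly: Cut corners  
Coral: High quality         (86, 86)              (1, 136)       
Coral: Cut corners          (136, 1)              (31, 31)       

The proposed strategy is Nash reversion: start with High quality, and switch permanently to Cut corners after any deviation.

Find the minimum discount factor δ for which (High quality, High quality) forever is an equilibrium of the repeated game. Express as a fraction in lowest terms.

10/21

86/(1−δ) ≥ 136 + 31δ/(1−δ)
86 ≥ 136 − 105δ
δ ≥ 50/105 = 10/21.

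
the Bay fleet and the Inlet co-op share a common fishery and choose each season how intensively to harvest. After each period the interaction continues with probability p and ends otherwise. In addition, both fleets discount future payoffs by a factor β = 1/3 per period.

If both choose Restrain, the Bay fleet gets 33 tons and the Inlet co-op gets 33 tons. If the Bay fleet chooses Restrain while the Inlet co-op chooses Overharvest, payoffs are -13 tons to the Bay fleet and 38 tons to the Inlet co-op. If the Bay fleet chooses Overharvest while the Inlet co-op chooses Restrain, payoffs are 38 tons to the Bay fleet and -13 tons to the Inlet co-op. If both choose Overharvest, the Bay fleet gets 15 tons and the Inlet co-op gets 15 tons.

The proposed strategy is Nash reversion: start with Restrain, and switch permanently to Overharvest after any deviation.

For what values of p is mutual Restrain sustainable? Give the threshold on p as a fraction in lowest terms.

Expected continuation weight on next period's payoff is β·p = 1/3·p, which plays the role of the discount factor.
Cooperation requires 1/3·p ≥ (38−33)/(38−15) = 5/23, hence p ≥ 15/23.

15/23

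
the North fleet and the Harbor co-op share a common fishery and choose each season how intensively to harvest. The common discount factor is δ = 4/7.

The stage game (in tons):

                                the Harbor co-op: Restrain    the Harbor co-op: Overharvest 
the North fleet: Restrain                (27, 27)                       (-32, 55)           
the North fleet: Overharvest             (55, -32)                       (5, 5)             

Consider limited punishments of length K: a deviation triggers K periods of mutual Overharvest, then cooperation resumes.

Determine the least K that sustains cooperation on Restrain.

6

No profitable deviation requires (27−5)(δ+…+δ^K) ≥ 55−27, i.e. δ+…+δ^K ≥ 14/11 ≈ 1.2727.
With δ = 4/7, the partial sums are K=1: 0.5714, K=2: 0.8980, K=3: 1.0845, K=4: 1.1912, K=5: 1.2521, K=6: 1.2869.
K = 6 is the first length at which the sum reaches 1.2727.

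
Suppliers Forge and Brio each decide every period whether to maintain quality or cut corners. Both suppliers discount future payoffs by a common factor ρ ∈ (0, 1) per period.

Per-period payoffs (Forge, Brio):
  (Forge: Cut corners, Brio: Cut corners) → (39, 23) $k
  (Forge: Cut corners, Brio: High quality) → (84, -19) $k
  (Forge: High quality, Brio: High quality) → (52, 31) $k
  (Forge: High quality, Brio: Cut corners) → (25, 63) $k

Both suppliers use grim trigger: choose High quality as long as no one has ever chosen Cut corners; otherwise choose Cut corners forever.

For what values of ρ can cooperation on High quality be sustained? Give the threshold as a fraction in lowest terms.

4/5

Forge's threshold: (84−52)/(84−39) = 32/45.
Brio's threshold: (63−31)/(63−23) = 4/5.
32/45 < 4/5, so Brio binds and ρ* = 4/5.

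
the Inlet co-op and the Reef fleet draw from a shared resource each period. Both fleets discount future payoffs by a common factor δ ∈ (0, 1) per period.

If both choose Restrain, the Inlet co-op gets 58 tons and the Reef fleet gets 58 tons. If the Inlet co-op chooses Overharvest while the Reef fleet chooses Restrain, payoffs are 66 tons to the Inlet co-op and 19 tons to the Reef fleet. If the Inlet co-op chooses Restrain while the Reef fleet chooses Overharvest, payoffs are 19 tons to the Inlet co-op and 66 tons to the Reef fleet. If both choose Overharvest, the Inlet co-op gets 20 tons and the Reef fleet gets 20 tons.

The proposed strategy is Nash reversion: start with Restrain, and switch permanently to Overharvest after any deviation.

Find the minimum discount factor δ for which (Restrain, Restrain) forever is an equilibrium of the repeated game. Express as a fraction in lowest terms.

4/23

One-period gain from deviating is 66 − 58 = 8. The loss is 58 − 20 = 38 in every subsequent period, with present value 38·δ/(1−δ).
Deviation is unprofitable when 38·δ/(1−δ) ≥ 8, i.e. δ/(1−δ) ≥ 4/19.
Equivalently δ ≥ 8/(8+38) = 4/23.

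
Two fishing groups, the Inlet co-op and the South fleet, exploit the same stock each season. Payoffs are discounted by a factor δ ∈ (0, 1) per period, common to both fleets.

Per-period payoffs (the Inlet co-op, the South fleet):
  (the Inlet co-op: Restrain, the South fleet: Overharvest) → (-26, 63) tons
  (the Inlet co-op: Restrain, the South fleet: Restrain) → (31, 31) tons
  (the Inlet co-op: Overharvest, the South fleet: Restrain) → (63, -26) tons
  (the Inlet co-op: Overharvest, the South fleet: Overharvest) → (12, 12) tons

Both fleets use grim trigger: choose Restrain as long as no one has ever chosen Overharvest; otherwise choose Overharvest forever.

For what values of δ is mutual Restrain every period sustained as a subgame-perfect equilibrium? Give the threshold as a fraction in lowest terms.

Under grim trigger the critical discount factor is (T−C)/(T−P) with T = 63, C = 31, P = 12.
δ* = (63−31)/(63−12) = 32/51.

32/51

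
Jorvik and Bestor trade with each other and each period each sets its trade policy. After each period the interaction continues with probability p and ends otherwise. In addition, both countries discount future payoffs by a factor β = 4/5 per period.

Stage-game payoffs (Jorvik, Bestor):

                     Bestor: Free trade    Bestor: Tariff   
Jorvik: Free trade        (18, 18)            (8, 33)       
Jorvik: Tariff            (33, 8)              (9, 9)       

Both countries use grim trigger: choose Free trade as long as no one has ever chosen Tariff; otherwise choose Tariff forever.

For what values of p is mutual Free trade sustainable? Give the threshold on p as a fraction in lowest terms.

With continuation probability p and discount β, the effective per-period discount factor is βp.
Grim-trigger IC: βp ≥ (33−18)/(33−9) = 5/8.
So p ≥ (5/8)/(4/5) = 25/32.

25/32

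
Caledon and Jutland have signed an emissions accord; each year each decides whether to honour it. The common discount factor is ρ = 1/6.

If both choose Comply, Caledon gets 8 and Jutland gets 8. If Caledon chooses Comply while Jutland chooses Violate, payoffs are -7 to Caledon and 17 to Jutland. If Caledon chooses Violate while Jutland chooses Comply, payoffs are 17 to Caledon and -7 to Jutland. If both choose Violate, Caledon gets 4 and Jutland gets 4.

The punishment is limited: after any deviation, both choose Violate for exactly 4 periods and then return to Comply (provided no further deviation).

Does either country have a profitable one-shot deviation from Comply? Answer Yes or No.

Yes

Comparing payoff streams over the 5 periods until play realigns: cooperate → 8(1+ρ+…+ρ^4); deviate → 17 + 4(ρ+…+ρ^4).
Cooperation is sustained iff (8−4)(ρ+…+ρ^4) ≥ 17−8.
ρ+…+ρ^4 = 1/6·(1−(1/6)^4)/(1−1/6) = 0.1998, and (17−8)/(8−4) = 2.2500.
0.1998 < 2.2500, so cooperation is not sustainable.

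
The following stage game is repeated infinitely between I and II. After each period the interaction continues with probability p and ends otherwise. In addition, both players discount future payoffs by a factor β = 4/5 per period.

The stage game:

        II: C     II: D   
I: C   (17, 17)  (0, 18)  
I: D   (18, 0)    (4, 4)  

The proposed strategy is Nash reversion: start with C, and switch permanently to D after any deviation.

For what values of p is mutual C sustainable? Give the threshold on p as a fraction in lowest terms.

Expected continuation weight on next period's payoff is β·p = 4/5·p, which plays the role of the discount factor.
Cooperation requires 4/5·p ≥ (18−17)/(18−4) = 1/14, hence p ≥ 5/56.

5/56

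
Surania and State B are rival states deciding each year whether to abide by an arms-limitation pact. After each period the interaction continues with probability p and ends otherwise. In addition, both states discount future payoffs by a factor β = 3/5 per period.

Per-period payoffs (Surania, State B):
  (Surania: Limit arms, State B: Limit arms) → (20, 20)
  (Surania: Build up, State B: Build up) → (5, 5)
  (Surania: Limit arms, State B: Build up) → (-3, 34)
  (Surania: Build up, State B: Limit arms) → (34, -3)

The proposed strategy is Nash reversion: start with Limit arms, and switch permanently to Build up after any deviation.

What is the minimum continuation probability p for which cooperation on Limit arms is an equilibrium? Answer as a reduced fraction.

Expected continuation weight on next period's payoff is β·p = 3/5·p, which plays the role of the discount factor.
Cooperation requires 3/5·p ≥ (34−20)/(34−5) = 14/29, hence p ≥ 70/87.

70/87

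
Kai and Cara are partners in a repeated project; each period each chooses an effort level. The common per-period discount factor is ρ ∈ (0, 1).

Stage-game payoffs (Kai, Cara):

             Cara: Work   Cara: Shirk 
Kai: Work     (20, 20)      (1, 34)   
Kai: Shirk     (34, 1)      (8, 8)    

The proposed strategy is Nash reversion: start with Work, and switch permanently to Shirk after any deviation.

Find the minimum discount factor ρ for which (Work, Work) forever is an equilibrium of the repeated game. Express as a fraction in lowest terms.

Under grim trigger the critical discount factor is (T−C)/(T−P) with T = 34, C = 20, P = 8.
ρ* = (34−20)/(34−8) = 14/26 = 7/13.

7/13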